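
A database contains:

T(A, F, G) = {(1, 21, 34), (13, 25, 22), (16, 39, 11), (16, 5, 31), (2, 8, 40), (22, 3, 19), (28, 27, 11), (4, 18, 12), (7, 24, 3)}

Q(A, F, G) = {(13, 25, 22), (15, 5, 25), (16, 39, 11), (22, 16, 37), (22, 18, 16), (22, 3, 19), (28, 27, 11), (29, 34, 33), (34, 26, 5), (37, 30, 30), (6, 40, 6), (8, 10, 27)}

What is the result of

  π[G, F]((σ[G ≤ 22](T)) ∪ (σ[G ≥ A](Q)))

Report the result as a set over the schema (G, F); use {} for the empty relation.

{(11, 27), (11, 39), (12, 18), (19, 3), (22, 25), (25, 5), (27, 10), (3, 24), (33, 34), (37, 16), (6, 40)}

Apply σ_{G ≤ 22}; surviving tuples: {(13, 25, 22), (16, 39, 11), (22, 3, 19), (28, 27, 11), (4, 18, 12), (7, 24, 3)}
Apply σ_{G ≥ A}; surviving tuples: {(13, 25, 22), (15, 5, 25), (22, 16, 37), (29, 34, 33), (6, 40, 6), (8, 10, 27)}
Union: {(13, 25, 22), (16, 39, 11), (22, 3, 19), (28, 27, 11), (4, 18, 12), (7, 24, 3)} with {(13, 25, 22), (15, 5, 25), (22, 16, 37), (29, 34, 33), (6, 40, 6), (8, 10, 27)} → {(13, 25, 22), (15, 5, 25), (16, 39, 11), (22, 16, 37), (22, 3, 19), (28, 27, 11), (29, 34, 33), (4, 18, 12), (6, 40, 6), (7, 24, 3), (8, 10, 27)}
π[G, F]: project onto (G, F) → {(11, 27), (11, 39), (12, 18), (19, 3), (22, 25), (25, 5), (27, 10), (3, 24), (33, 34), (37, 16), (6, 40)}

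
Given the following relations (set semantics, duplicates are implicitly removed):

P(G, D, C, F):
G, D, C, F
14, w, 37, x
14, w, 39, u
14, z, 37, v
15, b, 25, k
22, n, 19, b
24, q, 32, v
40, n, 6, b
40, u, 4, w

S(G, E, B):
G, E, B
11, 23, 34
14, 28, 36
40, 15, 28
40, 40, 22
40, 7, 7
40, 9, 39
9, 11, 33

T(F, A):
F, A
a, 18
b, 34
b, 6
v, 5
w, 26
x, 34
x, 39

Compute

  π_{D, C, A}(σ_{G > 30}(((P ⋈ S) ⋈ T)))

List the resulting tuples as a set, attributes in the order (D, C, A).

{(n, 6, 34), (n, 6, 6), (u, 4, 26)}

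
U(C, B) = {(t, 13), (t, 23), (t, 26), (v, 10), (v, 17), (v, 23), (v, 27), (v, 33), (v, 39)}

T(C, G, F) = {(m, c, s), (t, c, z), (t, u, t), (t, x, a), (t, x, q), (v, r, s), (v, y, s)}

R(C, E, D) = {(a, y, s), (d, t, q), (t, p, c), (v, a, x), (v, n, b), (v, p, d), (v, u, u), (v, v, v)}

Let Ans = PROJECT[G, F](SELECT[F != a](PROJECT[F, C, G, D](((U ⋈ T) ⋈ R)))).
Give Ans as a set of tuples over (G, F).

Joining U and T on C yields {(t, 13, c, z), (t, 13, u, t), (t, 13, x, a), (t, 13, x, q), (t, 23, c, z), (t, 23, u, t), (t, 23, x, a), (t, 23, x, q), (t, 26, c, z), (t, 26, u, t), (t, 26, x, a), (t, 26, x, q), (v, 10, r, s), (v, 10, y, s), (v, 17, r, s), (v, 17, y, s), (v, 23, r, s), (v, 23, y, s), (v, 27, r, s), (v, 27, y, s), (v, 33, r, s), (v, 33, y, s), (v, 39, r, s), (v, 39, y, s)}.
Joining (U ⋈ T) and R on C yields {(t, 13, c, z, p, c), (t, 13, u, t, p, c), (t, 13, x, a, p, c), (t, 13, x, q, p, c), (t, 23, c, z, p, c), (t, 23, u, t, p, c), (t, 23, x, a, p, c), (t, 23, x, q, p, c), (t, 26, c, z, p, c), (t, 26, u, t, p, c), (t, 26, x, a, p, c), (t, 26, x, q, p, c), (v, 10, r, s, a, x), (v, 10, r, s, n, b), (v, 10, r, s, p, d), (v, 10, r, s, u, u), (v, 10, r, s, v, v), (v, 10, y, s, a, x), (v, 10, y, s, n, b), (v, 10, y, s, p, d), (v, 10, y, s, u, u), (v, 10, y, s, v, v), (v, 17, r, s, a, x), (v, 17, r, s, n, b), (v, 17, r, s, p, d), (v, 17, r, s, u, u), (v, 17, r, s, v, v), (v, 17, y, s, a, x), (v, 17, y, s, n, b), (v, 17, y, s, p, d), (v, 17, y, s, u, u), (v, 17, y, s, v, v), (v, 23, r, s, a, x), (v, 23, r, s, n, b), (v, 23, r, s, p, d), (v, 23, r, s, u, u), (v, 23, r, s, v, v), (v, 23, y, s, a, x), (v, 23, y, s, n, b), (v, 23, y, s, p, d), (v, 23, y, s, u, u), (v, 23, y, s, v, v), (v, 27, r, s, a, x), (v, 27, r, s, n, b), (v, 27, r, s, p, d), (v, 27, r, s, u, u), (v, 27, r, s, v, v), (v, 27, y, s, a, x), (v, 27, y, s, n, b), (v, 27, y, s, p, d), (v, 27, y, s, u, u), (v, 27, y, s, v, v), (v, 33, r, s, a, x), (v, 33, r, s, n, b), (v, 33, r, s, p, d), (v, 33, r, s, u, u), (v, 33, r, s, v, v), (v, 33, y, s, a, x), (v, 33, y, s, n, b), (v, 33, y, s, p, d), (v, 33, y, s, u, u), (v, 33, y, s, v, v), (v, 39, r, s, a, x), (v, 39, r, s, n, b), (v, 39, r, s, p, d), (v, 39, r, s, u, u), (v, 39, r, s, v, v), (v, 39, y, s, a, x), (v, 39, y, s, n, b), (v, 39, y, s, p, d), (v, 39, y, s, u, u), (v, 39, y, s, v, v)}.
Keep only column(s) F, C, G, D (58 duplicate(s) eliminated): {(a, t, x, c), (q, t, x, c), (s, v, r, b), (s, v, r, d), (s, v, r, u), (s, v, r, v), (s, v, r, x), (s, v, y, b), (s, v, y, d), (s, v, y, u), (s, v, y, v), (s, v, y, x), (t, t, u, c), (z, t, c, c)}
σ[F != a]: keep tuples satisfying F != a → {(q, t, x, c), (s, v, r, b), (s, v, r, d), (s, v, r, u), (s, v, r, v), (s, v, r, x), (s, v, y, b), (s, v, y, d), (s, v, y, u), (s, v, y, v), (s, v, y, x), (t, t, u, c), (z, t, c, c)}
Keep only column(s) G, F (8 duplicate(s) eliminated): {(c, z), (r, s), (u, t), (x, q), (y, s)}

{(c, z), (r, s), (u, t), (x, q), (y, s)}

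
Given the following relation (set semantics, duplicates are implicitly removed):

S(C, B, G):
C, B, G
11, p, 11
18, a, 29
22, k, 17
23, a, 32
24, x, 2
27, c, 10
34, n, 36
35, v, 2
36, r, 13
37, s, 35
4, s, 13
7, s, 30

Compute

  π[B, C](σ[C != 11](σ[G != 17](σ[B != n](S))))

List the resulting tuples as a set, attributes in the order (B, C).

Filtering on B != n leaves {(11, p, 11), (18, a, 29), (22, k, 17), (23, a, 32), (24, x, 2), (27, c, 10), (35, v, 2), (36, r, 13), (37, s, 35), (4, s, 13), (7, s, 30)}.
Filtering on G != 17 leaves {(11, p, 11), (18, a, 29), (23, a, 32), (24, x, 2), (27, c, 10), (35, v, 2), (36, r, 13), (37, s, 35), (4, s, 13), (7, s, 30)}.
Filtering on C != 11 leaves {(18, a, 29), (23, a, 32), (24, x, 2), (27, c, 10), (35, v, 2), (36, r, 13), (37, s, 35), (4, s, 13), (7, s, 30)}.
Keep only column(s) B, C: {(a, 18), (a, 23), (c, 27), (r, 36), (s, 37), (s, 4), (s, 7), (v, 35), (x, 24)}

{(a, 18), (a, 23), (c, 27), (r, 36), (s, 37), (s, 4), (s, 7), (v, 35), (x, 24)}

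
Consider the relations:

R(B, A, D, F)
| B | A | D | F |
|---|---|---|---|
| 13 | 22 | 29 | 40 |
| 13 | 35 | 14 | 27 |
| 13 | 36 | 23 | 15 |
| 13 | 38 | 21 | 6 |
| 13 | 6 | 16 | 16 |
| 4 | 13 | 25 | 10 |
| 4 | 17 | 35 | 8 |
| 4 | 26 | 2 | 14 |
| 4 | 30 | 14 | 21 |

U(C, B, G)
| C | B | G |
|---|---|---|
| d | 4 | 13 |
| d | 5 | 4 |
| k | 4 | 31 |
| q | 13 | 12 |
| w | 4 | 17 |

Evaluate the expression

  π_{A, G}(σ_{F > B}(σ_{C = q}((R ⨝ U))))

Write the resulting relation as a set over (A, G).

R ⋈ U (natural join on B): {(13, 22, 29, 40, q, 12), (13, 35, 14, 27, q, 12), (13, 36, 23, 15, q, 12), (13, 38, 21, 6, q, 12), (13, 6, 16, 16, q, 12), (4, 13, 25, 10, d, 13), (4, 13, 25, 10, k, 31), (4, 13, 25, 10, w, 17), (4, 17, 35, 8, d, 13), (4, 17, 35, 8, k, 31), (4, 17, 35, 8, w, 17), (4, 26, 2, 14, d, 13), (4, 26, 2, 14, k, 31), (4, 26, 2, 14, w, 17), (4, 30, 14, 21, d, 13), (4, 30, 14, 21, k, 31), (4, 30, 14, 21, w, 17)}
σ[C = q]: keep tuples satisfying C = q → {(13, 22, 29, 40, q, 12), (13, 35, 14, 27, q, 12), (13, 36, 23, 15, q, 12), (13, 38, 21, 6, q, 12), (13, 6, 16, 16, q, 12)}
σ[F > B]: keep tuples satisfying F > B → {(13, 22, 29, 40, q, 12), (13, 35, 14, 27, q, 12), (13, 36, 23, 15, q, 12), (13, 6, 16, 16, q, 12)}
Keep only column(s) A, G: {(22, 12), (35, 12), (36, 12), (6, 12)}

{(22, 12), (35, 12), (36, 12), (6, 12)}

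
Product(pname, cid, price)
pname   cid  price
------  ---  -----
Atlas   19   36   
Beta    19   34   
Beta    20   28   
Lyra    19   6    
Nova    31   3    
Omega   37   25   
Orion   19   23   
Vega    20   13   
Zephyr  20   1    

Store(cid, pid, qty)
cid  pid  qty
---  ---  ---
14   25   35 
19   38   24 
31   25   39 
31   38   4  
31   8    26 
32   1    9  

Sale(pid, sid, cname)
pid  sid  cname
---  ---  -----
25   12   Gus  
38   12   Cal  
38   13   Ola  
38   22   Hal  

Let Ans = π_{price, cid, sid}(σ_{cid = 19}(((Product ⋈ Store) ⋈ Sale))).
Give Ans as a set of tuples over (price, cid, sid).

{(23, 19, 12), (23, 19, 13), (23, 19, 22), (34, 19, 12), (34, 19, 13), (34, 19, 22), (36, 19, 12), (36, 19, 13), (36, 19, 22), (6, 19, 12), (6, 19, 13), (6, 19, 22)}

Natural join on cid: {(Atlas, 19, 36, 38, 24), (Beta, 19, 34, 38, 24), (Lyra, 19, 6, 38, 24), (Nova, 31, 3, 25, 39), (Nova, 31, 3, 38, 4), (Nova, 31, 3, 8, 26), (Orion, 19, 23, 38, 24)}
Natural join on pid: {(Atlas, 19, 36, 38, 24, 12, Cal), (Atlas, 19, 36, 38, 24, 13, Ola), (Atlas, 19, 36, 38, 24, 22, Hal), (Beta, 19, 34, 38, 24, 12, Cal), (Beta, 19, 34, 38, 24, 13, Ola), (Beta, 19, 34, 38, 24, 22, Hal), (Lyra, 19, 6, 38, 24, 12, Cal), (Lyra, 19, 6, 38, 24, 13, Ola), (Lyra, 19, 6, 38, 24, 22, Hal), (Nova, 31, 3, 25, 39, 12, Gus), (Nova, 31, 3, 38, 4, 12, Cal), (Nova, 31, 3, 38, 4, 13, Ola), (Nova, 31, 3, 38, 4, 22, Hal), (Orion, 19, 23, 38, 24, 12, Cal), (Orion, 19, 23, 38, 24, 13, Ola), (Orion, 19, 23, 38, 24, 22, Hal)}
Apply σ_{cid = 19}; surviving tuples: {(Atlas, 19, 36, 38, 24, 12, Cal), (Atlas, 19, 36, 38, 24, 13, Ola), (Atlas, 19, 36, 38, 24, 22, Hal), (Beta, 19, 34, 38, 24, 12, Cal), (Beta, 19, 34, 38, 24, 13, Ola), (Beta, 19, 34, 38, 24, 22, Hal), (Lyra, 19, 6, 38, 24, 12, Cal), (Lyra, 19, 6, 38, 24, 13, Ola), (Lyra, 19, 6, 38, 24, 22, Hal), (Orion, 19, 23, 38, 24, 12, Cal), (Orion, 19, 23, 38, 24, 13, Ola), (Orion, 19, 23, 38, 24, 22, Hal)}
π_{price, cid, sid} gives {(23, 19, 12), (23, 19, 13), (23, 19, 22), (34, 19, 12), (34, 19, 13), (34, 19, 22), (36, 19, 12), (36, 19, 13), (36, 19, 22), (6, 19, 12), (6, 19, 13), (6, 19, 22)}.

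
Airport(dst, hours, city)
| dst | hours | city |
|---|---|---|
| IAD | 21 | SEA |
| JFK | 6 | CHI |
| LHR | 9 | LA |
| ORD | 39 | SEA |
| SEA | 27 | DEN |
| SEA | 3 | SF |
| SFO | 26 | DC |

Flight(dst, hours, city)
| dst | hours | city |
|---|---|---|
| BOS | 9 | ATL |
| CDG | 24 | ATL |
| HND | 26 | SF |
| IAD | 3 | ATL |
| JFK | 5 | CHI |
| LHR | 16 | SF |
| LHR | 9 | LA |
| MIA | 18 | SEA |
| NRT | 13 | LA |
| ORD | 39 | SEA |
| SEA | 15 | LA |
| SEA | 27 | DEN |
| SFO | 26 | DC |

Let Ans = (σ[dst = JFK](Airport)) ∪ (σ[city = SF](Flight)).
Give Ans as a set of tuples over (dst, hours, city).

{(HND, 26, SF), (JFK, 6, CHI), (LHR, 16, SF)}

Selection dst = JFK: {(JFK, 6, CHI)}
Selection city = SF: {(HND, 26, SF), (LHR, 16, SF)}
Set union of the two operands is {(HND, 26, SF), (JFK, 6, CHI), (LHR, 16, SF)}.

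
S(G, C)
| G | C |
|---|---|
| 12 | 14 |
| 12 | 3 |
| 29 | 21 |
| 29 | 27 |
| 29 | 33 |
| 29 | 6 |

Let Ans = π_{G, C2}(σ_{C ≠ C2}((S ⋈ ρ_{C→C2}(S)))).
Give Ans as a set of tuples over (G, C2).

{(12, 14), (12, 3), (29, 21), (29, 27), (29, 33), (29, 6)}

ρ[C→C2]: schema becomes (G, C2); tuples unchanged.
Joining S and ρ_{C→C2}(S) on G yields {(12, 14, 14), (12, 14, 3), (12, 3, 14), (12, 3, 3), (29, 21, 21), (29, 21, 27), (29, 21, 33), (29, 21, 6), (29, 27, 21), (29, 27, 27), (29, 27, 33), (29, 27, 6), (29, 33, 21), (29, 33, 27), (29, 33, 33), (29, 33, 6), (29, 6, 21), (29, 6, 27), (29, 6, 33), (29, 6, 6)}.
σ[C ≠ C2]: keep tuples satisfying C ≠ C2 → {(12, 14, 3), (12, 3, 14), (29, 21, 27), (29, 21, 33), (29, 21, 6), (29, 27, 21), (29, 27, 33), (29, 27, 6), (29, 33, 21), (29, 33, 27), (29, 33, 6), (29, 6, 21), (29, 6, 27), (29, 6, 33)}
π[G, C2]: project onto (G, C2) (8 duplicate(s) eliminated) → {(12, 14), (12, 3), (29, 21), (29, 27), (29, 33), (29, 6)}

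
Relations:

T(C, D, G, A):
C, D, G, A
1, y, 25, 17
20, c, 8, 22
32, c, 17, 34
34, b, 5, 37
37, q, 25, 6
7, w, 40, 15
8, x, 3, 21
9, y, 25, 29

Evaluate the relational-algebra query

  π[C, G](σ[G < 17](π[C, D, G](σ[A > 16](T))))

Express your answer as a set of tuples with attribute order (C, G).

{(20, 8), (34, 5), (8, 3)}

σ[A > 16]: keep tuples satisfying A > 16 → {(1, y, 25, 17), (20, c, 8, 22), (32, c, 17, 34), (34, b, 5, 37), (8, x, 3, 21), (9, y, 25, 29)}
Keep only column(s) C, D, G: {(1, y, 25), (20, c, 8), (32, c, 17), (34, b, 5), (8, x, 3), (9, y, 25)}
σ[G < 17]: keep tuples satisfying G < 17 → {(20, c, 8), (34, b, 5), (8, x, 3)}
Keep only column(s) C, G: {(20, 8), (34, 5), (8, 3)}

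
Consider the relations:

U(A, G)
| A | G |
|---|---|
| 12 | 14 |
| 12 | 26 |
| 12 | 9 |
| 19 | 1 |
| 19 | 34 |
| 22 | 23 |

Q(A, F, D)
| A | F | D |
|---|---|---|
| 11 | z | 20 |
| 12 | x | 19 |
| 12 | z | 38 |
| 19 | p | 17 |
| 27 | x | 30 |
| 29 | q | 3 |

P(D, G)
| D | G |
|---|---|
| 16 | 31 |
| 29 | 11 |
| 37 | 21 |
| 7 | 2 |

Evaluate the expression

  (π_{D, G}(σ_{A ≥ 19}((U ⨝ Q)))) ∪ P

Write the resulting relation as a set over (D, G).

{(16, 31), (17, 1), (17, 34), (29, 11), (37, 21), (7, 2)}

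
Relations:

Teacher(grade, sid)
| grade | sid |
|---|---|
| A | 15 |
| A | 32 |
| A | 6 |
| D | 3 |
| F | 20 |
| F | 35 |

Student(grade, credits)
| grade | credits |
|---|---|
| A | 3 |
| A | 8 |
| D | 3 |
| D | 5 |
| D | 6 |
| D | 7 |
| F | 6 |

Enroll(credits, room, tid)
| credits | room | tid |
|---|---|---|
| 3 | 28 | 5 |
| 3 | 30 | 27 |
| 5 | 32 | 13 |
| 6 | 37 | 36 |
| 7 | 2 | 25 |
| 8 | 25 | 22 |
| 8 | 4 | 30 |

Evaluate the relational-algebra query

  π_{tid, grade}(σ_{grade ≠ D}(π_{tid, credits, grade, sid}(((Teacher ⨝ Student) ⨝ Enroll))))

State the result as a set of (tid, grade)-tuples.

Joining Teacher and Student on grade yields {(A, 15, 3), (A, 15, 8), (A, 32, 3), (A, 32, 8), (A, 6, 3), (A, 6, 8), (D, 3, 3), (D, 3, 5), (D, 3, 6), (D, 3, 7), (F, 20, 6), (F, 35, 6)}.
Joining (Teacher ⨝ Student) and Enroll on credits yields {(A, 15, 3, 28, 5), (A, 15, 3, 30, 27), (A, 15, 8, 25, 22), (A, 15, 8, 4, 30), (A, 32, 3, 28, 5), (A, 32, 3, 30, 27), (A, 32, 8, 25, 22), (A, 32, 8, 4, 30), (A, 6, 3, 28, 5), (A, 6, 3, 30, 27), (A, 6, 8, 25, 22), (A, 6, 8, 4, 30), (D, 3, 3, 28, 5), (D, 3, 3, 30, 27), (D, 3, 5, 32, 13), (D, 3, 6, 37, 36), (D, 3, 7, 2, 25), (F, 20, 6, 37, 36), (F, 35, 6, 37, 36)}.
π_{tid, credits, grade, sid} gives {(13, 5, D, 3), (22, 8, A, 15), (22, 8, A, 32), (22, 8, A, 6), (25, 7, D, 3), (27, 3, A, 15), (27, 3, A, 32), (27, 3, A, 6), (27, 3, D, 3), (30, 8, A, 15), (30, 8, A, 32), (30, 8, A, 6), (36, 6, D, 3), (36, 6, F, 20), (36, 6, F, 35), (5, 3, A, 15), (5, 3, A, 32), (5, 3, A, 6), (5, 3, D, 3)}.
Apply σ_{grade ≠ D}; surviving tuples: {(22, 8, A, 15), (22, 8, A, 32), (22, 8, A, 6), (27, 3, A, 15), (27, 3, A, 32), (27, 3, A, 6), (30, 8, A, 15), (30, 8, A, 32), (30, 8, A, 6), (36, 6, F, 20), (36, 6, F, 35), (5, 3, A, 15), (5, 3, A, 32), (5, 3, A, 6)}
π_{tid, grade} gives {(22, A), (27, A), (30, A), (36, F), (5, A)} (9 duplicate(s) eliminated).

{(22, A), (27, A), (30, A), (36, F), (5, A)}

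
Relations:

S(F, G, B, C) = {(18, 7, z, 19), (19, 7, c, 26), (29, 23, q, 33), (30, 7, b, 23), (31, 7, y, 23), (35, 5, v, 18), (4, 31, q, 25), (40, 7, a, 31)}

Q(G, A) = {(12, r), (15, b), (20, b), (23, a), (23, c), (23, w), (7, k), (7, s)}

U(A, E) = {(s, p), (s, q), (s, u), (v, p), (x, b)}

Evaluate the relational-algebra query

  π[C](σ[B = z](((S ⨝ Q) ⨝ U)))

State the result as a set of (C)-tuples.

{19}

S ⋈ Q (natural join on G): {(18, 7, z, 19, k), (18, 7, z, 19, s), (19, 7, c, 26, k), (19, 7, c, 26, s), (29, 23, q, 33, a), (29, 23, q, 33, c), (29, 23, q, 33, w), (30, 7, b, 23, k), (30, 7, b, 23, s), (31, 7, y, 23, k), (31, 7, y, 23, s), (40, 7, a, 31, k), (40, 7, a, 31, s)}
(S ⨝ Q) ⋈ U (natural join on A): {(18, 7, z, 19, s, p), (18, 7, z, 19, s, q), (18, 7, z, 19, s, u), (19, 7, c, 26, s, p), (19, 7, c, 26, s, q), (19, 7, c, 26, s, u), (30, 7, b, 23, s, p), (30, 7, b, 23, s, q), (30, 7, b, 23, s, u), (31, 7, y, 23, s, p), (31, 7, y, 23, s, q), (31, 7, y, 23, s, u), (40, 7, a, 31, s, p), (40, 7, a, 31, s, q), (40, 7, a, 31, s, u)}
Selection B = z: {(18, 7, z, 19, s, p), (18, 7, z, 19, s, q), (18, 7, z, 19, s, u)}
π_{C} gives {19} (2 duplicate(s) eliminated).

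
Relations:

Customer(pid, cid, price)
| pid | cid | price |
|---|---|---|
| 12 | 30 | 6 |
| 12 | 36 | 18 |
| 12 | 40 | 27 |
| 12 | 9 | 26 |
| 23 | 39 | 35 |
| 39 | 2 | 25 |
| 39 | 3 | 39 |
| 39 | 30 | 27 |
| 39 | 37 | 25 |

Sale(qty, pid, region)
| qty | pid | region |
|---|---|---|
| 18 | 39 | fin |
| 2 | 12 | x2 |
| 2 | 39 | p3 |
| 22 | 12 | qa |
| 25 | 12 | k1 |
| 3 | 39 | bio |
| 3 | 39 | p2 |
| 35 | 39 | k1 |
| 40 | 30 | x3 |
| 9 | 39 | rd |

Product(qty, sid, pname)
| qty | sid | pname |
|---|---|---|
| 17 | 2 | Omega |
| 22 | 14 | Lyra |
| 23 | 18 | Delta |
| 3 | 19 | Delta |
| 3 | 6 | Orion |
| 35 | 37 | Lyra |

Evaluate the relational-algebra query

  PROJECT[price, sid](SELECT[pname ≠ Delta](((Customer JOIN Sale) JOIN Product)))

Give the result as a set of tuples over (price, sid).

{(18, 14), (25, 37), (25, 6), (26, 14), (27, 14), (27, 37), (27, 6), (39, 37), (39, 6), (6, 14)}

Customer ⋈ Sale (natural join on pid): {(12, 30, 6, 2, x2), (12, 30, 6, 22, qa), (12, 30, 6, 25, k1), (12, 36, 18, 2, x2), (12, 36, 18, 22, qa), (12, 36, 18, 25, k1), (12, 40, 27, 2, x2), (12, 40, 27, 22, qa), (12, 40, 27, 25, k1), (12, 9, 26, 2, x2), (12, 9, 26, 22, qa), (12, 9, 26, 25, k1), (39, 2, 25, 18, fin), (39, 2, 25, 2, p3), (39, 2, 25, 3, bio), (39, 2, 25, 3, p2), (39, 2, 25, 35, k1), (39, 2, 25, 9, rd), (39, 3, 39, 18, fin), (39, 3, 39, 2, p3), (39, 3, 39, 3, bio), (39, 3, 39, 3, p2), (39, 3, 39, 35, k1), (39, 3, 39, 9, rd), (39, 30, 27, 18, fin), (39, 30, 27, 2, p3), (39, 30, 27, 3, bio), (39, 30, 27, 3, p2), (39, 30, 27, 35, k1), (39, 30, 27, 9, rd), (39, 37, 25, 18, fin), (39, 37, 25, 2, p3), (39, 37, 25, 3, bio), (39, 37, 25, 3, p2), (39, 37, 25, 35, k1), (39, 37, 25, 9, rd)}
(Customer JOIN Sale) ⋈ Product (natural join on qty): {(12, 30, 6, 22, qa, 14, Lyra), (12, 36, 18, 22, qa, 14, Lyra), (12, 40, 27, 22, qa, 14, Lyra), (12, 9, 26, 22, qa, 14, Lyra), (39, 2, 25, 3, bio, 19, Delta), (39, 2, 25, 3, bio, 6, Orion), (39, 2, 25, 3, p2, 19, Delta), (39, 2, 25, 3, p2, 6, Orion), (39, 2, 25, 35, k1, 37, Lyra), (39, 3, 39, 3, bio, 19, Delta), (39, 3, 39, 3, bio, 6, Orion), (39, 3, 39, 3, p2, 19, Delta), (39, 3, 39, 3, p2, 6, Orion), (39, 3, 39, 35, k1, 37, Lyra), (39, 30, 27, 3, bio, 19, Delta), (39, 30, 27, 3, bio, 6, Orion), (39, 30, 27, 3, p2, 19, Delta), (39, 30, 27, 3, p2, 6, Orion), (39, 30, 27, 35, k1, 37, Lyra), (39, 37, 25, 3, bio, 19, Delta), (39, 37, 25, 3, bio, 6, Orion), (39, 37, 25, 3, p2, 19, Delta), (39, 37, 25, 3, p2, 6, Orion), (39, 37, 25, 35, k1, 37, Lyra)}
Filtering on pname ≠ Delta leaves {(12, 30, 6, 22, qa, 14, Lyra), (12, 36, 18, 22, qa, 14, Lyra), (12, 40, 27, 22, qa, 14, Lyra), (12, 9, 26, 22, qa, 14, Lyra), (39, 2, 25, 3, bio, 6, Orion), (39, 2, 25, 3, p2, 6, Orion), (39, 2, 25, 35, k1, 37, Lyra), (39, 3, 39, 3, bio, 6, Orion), (39, 3, 39, 3, p2, 6, Orion), (39, 3, 39, 35, k1, 37, Lyra), (39, 30, 27, 3, bio, 6, Orion), (39, 30, 27, 3, p2, 6, Orion), (39, 30, 27, 35, k1, 37, Lyra), (39, 37, 25, 3, bio, 6, Orion), (39, 37, 25, 3, p2, 6, Orion), (39, 37, 25, 35, k1, 37, Lyra)}.
π[price, sid]: project onto (price, sid) (6 duplicate(s) eliminated) → {(18, 14), (25, 37), (25, 6), (26, 14), (27, 14), (27, 37), (27, 6), (39, 37), (39, 6), (6, 14)}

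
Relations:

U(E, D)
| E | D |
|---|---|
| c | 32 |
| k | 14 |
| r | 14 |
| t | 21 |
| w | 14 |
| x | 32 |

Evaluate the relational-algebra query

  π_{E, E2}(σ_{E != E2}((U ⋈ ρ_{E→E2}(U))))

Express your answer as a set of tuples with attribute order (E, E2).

ρ[E→E2]: schema becomes (E2, D); tuples unchanged.
Natural join on D: {(c, 32, c), (c, 32, x), (k, 14, k), (k, 14, r), (k, 14, w), (r, 14, k), (r, 14, r), (r, 14, w), (t, 21, t), (w, 14, k), (w, 14, r), (w, 14, w), (x, 32, c), (x, 32, x)}
Apply σ_{E != E2}; surviving tuples: {(c, 32, x), (k, 14, r), (k, 14, w), (r, 14, k), (r, 14, w), (w, 14, k), (w, 14, r), (x, 32, c)}
Projecting to E, E2: {(c, x), (k, r), (k, w), (r, k), (r, w), (w, k), (w, r), (x, c)}

{(c, x), (k, r), (k, w), (r, k), (r, w), (w, k), (w, r), (x, c)}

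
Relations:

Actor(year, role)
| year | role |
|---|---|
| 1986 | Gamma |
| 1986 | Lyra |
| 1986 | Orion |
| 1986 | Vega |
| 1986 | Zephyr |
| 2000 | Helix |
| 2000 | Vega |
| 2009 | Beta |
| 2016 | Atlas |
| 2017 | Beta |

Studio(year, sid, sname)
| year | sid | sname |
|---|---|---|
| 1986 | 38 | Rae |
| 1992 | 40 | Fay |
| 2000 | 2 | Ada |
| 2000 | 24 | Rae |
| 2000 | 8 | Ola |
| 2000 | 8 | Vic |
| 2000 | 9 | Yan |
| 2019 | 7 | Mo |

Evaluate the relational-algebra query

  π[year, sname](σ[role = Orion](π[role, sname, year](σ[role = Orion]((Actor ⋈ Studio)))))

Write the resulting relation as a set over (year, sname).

Actor ⋈ Studio (natural join on year): {(1986, Gamma, 38, Rae), (1986, Lyra, 38, Rae), (1986, Orion, 38, Rae), (1986, Vega, 38, Rae), (1986, Zephyr, 38, Rae), (2000, Helix, 2, Ada), (2000, Helix, 24, Rae), (2000, Helix, 8, Ola), (2000, Helix, 8, Vic), (2000, Helix, 9, Yan), (2000, Vega, 2, Ada), (2000, Vega, 24, Rae), (2000, Vega, 8, Ola), (2000, Vega, 8, Vic), (2000, Vega, 9, Yan)}
Filtering on role = Orion leaves {(1986, Orion, 38, Rae)}.
Keep only column(s) role, sname, year: {(Orion, Rae, 1986)}
Filtering on role = Orion leaves {(Orion, Rae, 1986)}.
Keep only column(s) year, sname: {(1986, Rae)}

{(1986, Rae)}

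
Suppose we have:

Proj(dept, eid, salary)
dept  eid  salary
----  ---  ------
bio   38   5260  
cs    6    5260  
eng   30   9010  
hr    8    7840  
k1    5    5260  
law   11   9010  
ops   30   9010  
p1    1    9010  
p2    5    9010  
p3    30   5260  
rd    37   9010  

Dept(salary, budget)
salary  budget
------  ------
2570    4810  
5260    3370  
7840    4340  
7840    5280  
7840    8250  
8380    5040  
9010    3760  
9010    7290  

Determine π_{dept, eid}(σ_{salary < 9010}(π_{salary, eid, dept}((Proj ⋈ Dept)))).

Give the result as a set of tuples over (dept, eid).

Joining Proj and Dept on salary yields {(bio, 38, 5260, 3370), (cs, 6, 5260, 3370), (eng, 30, 9010, 3760), (eng, 30, 9010, 7290), (hr, 8, 7840, 4340), (hr, 8, 7840, 5280), (hr, 8, 7840, 8250), (k1, 5, 5260, 3370), (law, 11, 9010, 3760), (law, 11, 9010, 7290), (ops, 30, 9010, 3760), (ops, 30, 9010, 7290), (p1, 1, 9010, 3760), (p1, 1, 9010, 7290), (p2, 5, 9010, 3760), (p2, 5, 9010, 7290), (p3, 30, 5260, 3370), (rd, 37, 9010, 3760), (rd, 37, 9010, 7290)}.
π[salary, eid, dept]: project onto (salary, eid, dept) (8 duplicate(s) eliminated) → {(5260, 30, p3), (5260, 38, bio), (5260, 5, k1), (5260, 6, cs), (7840, 8, hr), (9010, 1, p1), (9010, 11, law), (9010, 30, eng), (9010, 30, ops), (9010, 37, rd), (9010, 5, p2)}
σ[salary < 9010]: keep tuples satisfying salary < 9010 → {(5260, 30, p3), (5260, 38, bio), (5260, 5, k1), (5260, 6, cs), (7840, 8, hr)}
π[dept, eid]: project onto (dept, eid) → {(bio, 38), (cs, 6), (hr, 8), (k1, 5), (p3, 30)}

{(bio, 38), (cs, 6), (hr, 8), (k1, 5), (p3, 30)}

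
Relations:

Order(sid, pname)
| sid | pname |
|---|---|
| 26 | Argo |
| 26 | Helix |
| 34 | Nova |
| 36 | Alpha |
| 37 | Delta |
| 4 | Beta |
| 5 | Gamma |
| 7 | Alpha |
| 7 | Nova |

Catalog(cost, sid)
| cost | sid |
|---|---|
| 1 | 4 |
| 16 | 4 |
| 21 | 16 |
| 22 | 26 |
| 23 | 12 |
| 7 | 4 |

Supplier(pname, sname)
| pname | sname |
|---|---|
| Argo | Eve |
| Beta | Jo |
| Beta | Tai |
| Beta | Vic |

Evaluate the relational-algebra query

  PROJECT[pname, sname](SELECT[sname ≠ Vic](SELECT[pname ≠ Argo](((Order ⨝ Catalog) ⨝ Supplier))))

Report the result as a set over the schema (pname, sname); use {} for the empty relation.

{(Beta, Jo), (Beta, Tai)}

Joining Order and Catalog on sid yields {(26, Argo, 22), (26, Helix, 22), (4, Beta, 1), (4, Beta, 16), (4, Beta, 7)}.
Joining (Order ⨝ Catalog) and Supplier on pname yields {(26, Argo, 22, Eve), (4, Beta, 1, Jo), (4, Beta, 1, Tai), (4, Beta, 1, Vic), (4, Beta, 16, Jo), (4, Beta, 16, Tai), (4, Beta, 16, Vic), (4, Beta, 7, Jo), (4, Beta, 7, Tai), (4, Beta, 7, Vic)}.
Apply σ_{pname ≠ Argo}; surviving tuples: {(4, Beta, 1, Jo), (4, Beta, 1, Tai), (4, Beta, 1, Vic), (4, Beta, 16, Jo), (4, Beta, 16, Tai), (4, Beta, 16, Vic), (4, Beta, 7, Jo), (4, Beta, 7, Tai), (4, Beta, 7, Vic)}
Apply σ_{sname ≠ Vic}; surviving tuples: {(4, Beta, 1, Jo), (4, Beta, 1, Tai), (4, Beta, 16, Jo), (4, Beta, 16, Tai), (4, Beta, 7, Jo), (4, Beta, 7, Tai)}
π[pname, sname]: project onto (pname, sname) (4 duplicate(s) eliminated) → {(Beta, Jo), (Beta, Tai)}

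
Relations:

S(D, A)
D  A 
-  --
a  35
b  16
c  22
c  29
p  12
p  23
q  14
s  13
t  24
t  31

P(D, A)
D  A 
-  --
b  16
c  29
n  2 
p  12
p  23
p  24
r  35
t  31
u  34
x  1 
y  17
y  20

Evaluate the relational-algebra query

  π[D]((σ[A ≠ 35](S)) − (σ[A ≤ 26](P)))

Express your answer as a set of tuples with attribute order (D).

{c, q, s, t}

Filtering on A ≠ 35 leaves {(b, 16), (c, 22), (c, 29), (p, 12), (p, 23), (q, 14), (s, 13), (t, 24), (t, 31)}.
Filtering on A ≤ 26 leaves {(b, 16), (n, 2), (p, 12), (p, 23), (p, 24), (x, 1), (y, 17), (y, 20)}.
Taking the difference: {(c, 22), (c, 29), (q, 14), (s, 13), (t, 24), (t, 31)}
Keep only column(s) D (2 duplicate(s) eliminated): {c, q, s, t}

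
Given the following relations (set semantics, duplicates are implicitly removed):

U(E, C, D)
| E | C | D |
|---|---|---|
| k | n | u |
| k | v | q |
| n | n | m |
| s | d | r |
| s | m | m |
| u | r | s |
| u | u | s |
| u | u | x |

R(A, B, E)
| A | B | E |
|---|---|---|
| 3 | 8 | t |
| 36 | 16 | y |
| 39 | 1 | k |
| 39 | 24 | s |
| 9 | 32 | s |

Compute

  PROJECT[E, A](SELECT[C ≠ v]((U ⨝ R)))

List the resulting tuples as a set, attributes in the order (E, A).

Joining U and R on E yields {(k, n, u, 39, 1), (k, v, q, 39, 1), (s, d, r, 39, 24), (s, d, r, 9, 32), (s, m, m, 39, 24), (s, m, m, 9, 32)}.
Filtering on C ≠ v leaves {(k, n, u, 39, 1), (s, d, r, 39, 24), (s, d, r, 9, 32), (s, m, m, 39, 24), (s, m, m, 9, 32)}.
π[E, A]: project onto (E, A) (2 duplicate(s) eliminated) → {(k, 39), (s, 39), (s, 9)}

{(k, 39), (s, 39), (s, 9)}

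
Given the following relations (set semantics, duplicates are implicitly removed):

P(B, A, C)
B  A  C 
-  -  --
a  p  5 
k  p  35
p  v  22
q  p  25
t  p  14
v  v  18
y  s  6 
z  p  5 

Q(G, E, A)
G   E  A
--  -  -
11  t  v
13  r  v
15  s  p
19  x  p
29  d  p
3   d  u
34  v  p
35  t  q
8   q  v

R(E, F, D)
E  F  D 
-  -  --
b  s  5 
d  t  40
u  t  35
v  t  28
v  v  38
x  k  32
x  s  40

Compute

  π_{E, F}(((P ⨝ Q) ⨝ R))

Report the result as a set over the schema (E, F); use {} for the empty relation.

P ⋈ Q (natural join on A): {(a, p, 5, 15, s), (a, p, 5, 19, x), (a, p, 5, 29, d), (a, p, 5, 34, v), (k, p, 35, 15, s), (k, p, 35, 19, x), (k, p, 35, 29, d), (k, p, 35, 34, v), (p, v, 22, 11, t), (p, v, 22, 13, r), (p, v, 22, 8, q), (q, p, 25, 15, s), (q, p, 25, 19, x), (q, p, 25, 29, d), (q, p, 25, 34, v), (t, p, 14, 15, s), (t, p, 14, 19, x), (t, p, 14, 29, d), (t, p, 14, 34, v), (v, v, 18, 11, t), (v, v, 18, 13, r), (v, v, 18, 8, q), (z, p, 5, 15, s), (z, p, 5, 19, x), (z, p, 5, 29, d), (z, p, 5, 34, v)}
(P ⨝ Q) ⋈ R (natural join on E): {(a, p, 5, 19, x, k, 32), (a, p, 5, 19, x, s, 40), (a, p, 5, 29, d, t, 40), (a, p, 5, 34, v, t, 28), (a, p, 5, 34, v, v, 38), (k, p, 35, 19, x, k, 32), (k, p, 35, 19, x, s, 40), (k, p, 35, 29, d, t, 40), (k, p, 35, 34, v, t, 28), (k, p, 35, 34, v, v, 38), (q, p, 25, 19, x, k, 32), (q, p, 25, 19, x, s, 40), (q, p, 25, 29, d, t, 40), (q, p, 25, 34, v, t, 28), (q, p, 25, 34, v, v, 38), (t, p, 14, 19, x, k, 32), (t, p, 14, 19, x, s, 40), (t, p, 14, 29, d, t, 40), (t, p, 14, 34, v, t, 28), (t, p, 14, 34, v, v, 38), (z, p, 5, 19, x, k, 32), (z, p, 5, 19, x, s, 40), (z, p, 5, 29, d, t, 40), (z, p, 5, 34, v, t, 28), (z, p, 5, 34, v, v, 38)}
Keep only column(s) E, F (20 duplicate(s) eliminated): {(d, t), (v, t), (v, v), (x, k), (x, s)}

{(d, t), (v, t), (v, v), (x, k), (x, s)}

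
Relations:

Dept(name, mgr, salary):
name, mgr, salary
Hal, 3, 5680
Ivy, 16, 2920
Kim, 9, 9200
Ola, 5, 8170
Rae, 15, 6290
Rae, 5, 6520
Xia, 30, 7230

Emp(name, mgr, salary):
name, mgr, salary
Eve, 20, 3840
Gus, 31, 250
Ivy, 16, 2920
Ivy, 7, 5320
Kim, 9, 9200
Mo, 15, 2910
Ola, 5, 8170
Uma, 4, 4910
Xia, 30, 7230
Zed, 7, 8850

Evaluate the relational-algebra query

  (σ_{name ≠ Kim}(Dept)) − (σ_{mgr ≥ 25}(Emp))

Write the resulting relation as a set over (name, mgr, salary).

{(Hal, 3, 5680), (Ivy, 16, 2920), (Ola, 5, 8170), (Rae, 15, 6290), (Rae, 5, 6520)}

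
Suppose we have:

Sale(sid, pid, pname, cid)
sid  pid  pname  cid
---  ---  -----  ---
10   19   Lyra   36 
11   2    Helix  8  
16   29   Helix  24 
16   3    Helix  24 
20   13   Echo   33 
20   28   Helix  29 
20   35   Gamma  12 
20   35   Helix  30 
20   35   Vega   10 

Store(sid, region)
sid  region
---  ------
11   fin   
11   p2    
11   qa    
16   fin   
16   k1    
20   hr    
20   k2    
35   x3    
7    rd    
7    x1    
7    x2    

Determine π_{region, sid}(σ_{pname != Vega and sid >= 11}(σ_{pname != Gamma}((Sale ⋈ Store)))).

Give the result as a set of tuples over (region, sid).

Natural join on sid: {(11, 2, Helix, 8, fin), (11, 2, Helix, 8, p2), (11, 2, Helix, 8, qa), (16, 29, Helix, 24, fin), (16, 29, Helix, 24, k1), (16, 3, Helix, 24, fin), (16, 3, Helix, 24, k1), (20, 13, Echo, 33, hr), (20, 13, Echo, 33, k2), (20, 28, Helix, 29, hr), (20, 28, Helix, 29, k2), (20, 35, Gamma, 12, hr), (20, 35, Gamma, 12, k2), (20, 35, Helix, 30, hr), (20, 35, Helix, 30, k2), (20, 35, Vega, 10, hr), (20, 35, Vega, 10, k2)}
Filtering on pname != Gamma leaves {(11, 2, Helix, 8, fin), (11, 2, Helix, 8, p2), (11, 2, Helix, 8, qa), (16, 29, Helix, 24, fin), (16, 29, Helix, 24, k1), (16, 3, Helix, 24, fin), (16, 3, Helix, 24, k1), (20, 13, Echo, 33, hr), (20, 13, Echo, 33, k2), (20, 28, Helix, 29, hr), (20, 28, Helix, 29, k2), (20, 35, Helix, 30, hr), (20, 35, Helix, 30, k2), (20, 35, Vega, 10, hr), (20, 35, Vega, 10, k2)}.
Filtering on pname != Vega and sid >= 11 leaves {(11, 2, Helix, 8, fin), (11, 2, Helix, 8, p2), (11, 2, Helix, 8, qa), (16, 29, Helix, 24, fin), (16, 29, Helix, 24, k1), (16, 3, Helix, 24, fin), (16, 3, Helix, 24, k1), (20, 13, Echo, 33, hr), (20, 13, Echo, 33, k2), (20, 28, Helix, 29, hr), (20, 28, Helix, 29, k2), (20, 35, Helix, 30, hr), (20, 35, Helix, 30, k2)}.
Projecting to region, sid (6 duplicate(s) eliminated): {(fin, 11), (fin, 16), (hr, 20), (k1, 16), (k2, 20), (p2, 11), (qa, 11)}

{(fin, 11), (fin, 16), (hr, 20), (k1, 16), (k2, 20), (p2, 11), (qa, 11)}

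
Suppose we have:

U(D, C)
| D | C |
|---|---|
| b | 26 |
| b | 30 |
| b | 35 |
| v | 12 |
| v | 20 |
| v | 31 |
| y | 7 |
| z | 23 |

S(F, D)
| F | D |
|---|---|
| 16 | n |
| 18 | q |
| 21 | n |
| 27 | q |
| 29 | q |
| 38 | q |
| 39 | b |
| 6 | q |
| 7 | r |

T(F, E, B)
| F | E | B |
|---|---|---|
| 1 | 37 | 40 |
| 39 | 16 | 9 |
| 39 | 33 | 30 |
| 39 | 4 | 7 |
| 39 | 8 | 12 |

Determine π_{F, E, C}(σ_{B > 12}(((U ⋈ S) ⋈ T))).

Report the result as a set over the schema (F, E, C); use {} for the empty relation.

{(39, 33, 26), (39, 33, 30), (39, 33, 35)}

U ⋈ S (natural join on D): {(b, 26, 39), (b, 30, 39), (b, 35, 39)}
(U ⋈ S) ⋈ T (natural join on F): {(b, 26, 39, 16, 9), (b, 26, 39, 33, 30), (b, 26, 39, 4, 7), (b, 26, 39, 8, 12), (b, 30, 39, 16, 9), (b, 30, 39, 33, 30), (b, 30, 39, 4, 7), (b, 30, 39, 8, 12), (b, 35, 39, 16, 9), (b, 35, 39, 33, 30), (b, 35, 39, 4, 7), (b, 35, 39, 8, 12)}
σ[B > 12]: keep tuples satisfying B > 12 → {(b, 26, 39, 33, 30), (b, 30, 39, 33, 30), (b, 35, 39, 33, 30)}
Projecting to F, E, C: {(39, 33, 26), (39, 33, 30), (39, 33, 35)}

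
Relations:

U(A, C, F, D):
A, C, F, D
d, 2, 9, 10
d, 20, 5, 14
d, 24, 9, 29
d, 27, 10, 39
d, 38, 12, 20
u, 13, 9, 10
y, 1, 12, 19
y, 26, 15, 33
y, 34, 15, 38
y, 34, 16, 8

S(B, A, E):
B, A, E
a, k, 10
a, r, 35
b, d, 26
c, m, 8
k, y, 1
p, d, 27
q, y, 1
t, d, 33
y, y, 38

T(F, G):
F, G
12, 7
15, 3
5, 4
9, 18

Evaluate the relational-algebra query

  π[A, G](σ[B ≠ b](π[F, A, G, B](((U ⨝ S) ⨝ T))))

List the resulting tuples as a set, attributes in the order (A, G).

{(d, 18), (d, 4), (d, 7), (y, 3), (y, 7)}

Joining U and S on A yields {(d, 2, 9, 10, b, 26), (d, 2, 9, 10, p, 27), (d, 2, 9, 10, t, 33), (d, 20, 5, 14, b, 26), (d, 20, 5, 14, p, 27), (d, 20, 5, 14, t, 33), (d, 24, 9, 29, b, 26), (d, 24, 9, 29, p, 27), (d, 24, 9, 29, t, 33), (d, 27, 10, 39, b, 26), (d, 27, 10, 39, p, 27), (d, 27, 10, 39, t, 33), (d, 38, 12, 20, b, 26), (d, 38, 12, 20, p, 27), (d, 38, 12, 20, t, 33), (y, 1, 12, 19, k, 1), (y, 1, 12, 19, q, 1), (y, 1, 12, 19, y, 38), (y, 26, 15, 33, k, 1), (y, 26, 15, 33, q, 1), (y, 26, 15, 33, y, 38), (y, 34, 15, 38, k, 1), (y, 34, 15, 38, q, 1), (y, 34, 15, 38, y, 38), (y, 34, 16, 8, k, 1), (y, 34, 16, 8, q, 1), (y, 34, 16, 8, y, 38)}.
Joining (U ⨝ S) and T on F yields {(d, 2, 9, 10, b, 26, 18), (d, 2, 9, 10, p, 27, 18), (d, 2, 9, 10, t, 33, 18), (d, 20, 5, 14, b, 26, 4), (d, 20, 5, 14, p, 27, 4), (d, 20, 5, 14, t, 33, 4), (d, 24, 9, 29, b, 26, 18), (d, 24, 9, 29, p, 27, 18), (d, 24, 9, 29, t, 33, 18), (d, 38, 12, 20, b, 26, 7), (d, 38, 12, 20, p, 27, 7), (d, 38, 12, 20, t, 33, 7), (y, 1, 12, 19, k, 1, 7), (y, 1, 12, 19, q, 1, 7), (y, 1, 12, 19, y, 38, 7), (y, 26, 15, 33, k, 1, 3), (y, 26, 15, 33, q, 1, 3), (y, 26, 15, 33, y, 38, 3), (y, 34, 15, 38, k, 1, 3), (y, 34, 15, 38, q, 1, 3), (y, 34, 15, 38, y, 38, 3)}.
Keep only column(s) F, A, G, B (6 duplicate(s) eliminated): {(12, d, 7, b), (12, d, 7, p), (12, d, 7, t), (12, y, 7, k), (12, y, 7, q), (12, y, 7, y), (15, y, 3, k), (15, y, 3, q), (15, y, 3, y), (5, d, 4, b), (5, d, 4, p), (5, d, 4, t), (9, d, 18, b), (9, d, 18, p), (9, d, 18, t)}
Selection B ≠ b: {(12, d, 7, p), (12, d, 7, t), (12, y, 7, k), (12, y, 7, q), (12, y, 7, y), (15, y, 3, k), (15, y, 3, q), (15, y, 3, y), (5, d, 4, p), (5, d, 4, t), (9, d, 18, p), (9, d, 18, t)}
Keep only column(s) A, G (7 duplicate(s) eliminated): {(d, 18), (d, 4), (d, 7), (y, 3), (y, 7)}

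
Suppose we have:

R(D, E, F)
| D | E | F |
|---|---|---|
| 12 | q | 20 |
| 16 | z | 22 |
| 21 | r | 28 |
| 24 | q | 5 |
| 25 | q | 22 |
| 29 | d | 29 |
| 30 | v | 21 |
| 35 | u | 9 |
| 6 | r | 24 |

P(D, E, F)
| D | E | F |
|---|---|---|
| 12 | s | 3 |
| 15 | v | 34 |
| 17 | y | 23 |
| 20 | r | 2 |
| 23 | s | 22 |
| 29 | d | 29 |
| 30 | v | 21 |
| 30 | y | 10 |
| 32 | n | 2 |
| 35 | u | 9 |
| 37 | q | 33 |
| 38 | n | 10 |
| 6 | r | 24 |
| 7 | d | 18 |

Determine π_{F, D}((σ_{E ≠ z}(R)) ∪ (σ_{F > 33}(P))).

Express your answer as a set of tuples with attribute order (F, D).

Filtering on E ≠ z leaves {(12, q, 20), (21, r, 28), (24, q, 5), (25, q, 22), (29, d, 29), (30, v, 21), (35, u, 9), (6, r, 24)}.
Filtering on F > 33 leaves {(15, v, 34)}.
Union: {(12, q, 20), (21, r, 28), (24, q, 5), (25, q, 22), (29, d, 29), (30, v, 21), (35, u, 9), (6, r, 24)} with {(15, v, 34)} → {(12, q, 20), (15, v, 34), (21, r, 28), (24, q, 5), (25, q, 22), (29, d, 29), (30, v, 21), (35, u, 9), (6, r, 24)}
Projecting to F, D: {(20, 12), (21, 30), (22, 25), (24, 6), (28, 21), (29, 29), (34, 15), (5, 24), (9, 35)}

{(20, 12), (21, 30), (22, 25), (24, 6), (28, 21), (29, 29), (34, 15), (5, 24), (9, 35)}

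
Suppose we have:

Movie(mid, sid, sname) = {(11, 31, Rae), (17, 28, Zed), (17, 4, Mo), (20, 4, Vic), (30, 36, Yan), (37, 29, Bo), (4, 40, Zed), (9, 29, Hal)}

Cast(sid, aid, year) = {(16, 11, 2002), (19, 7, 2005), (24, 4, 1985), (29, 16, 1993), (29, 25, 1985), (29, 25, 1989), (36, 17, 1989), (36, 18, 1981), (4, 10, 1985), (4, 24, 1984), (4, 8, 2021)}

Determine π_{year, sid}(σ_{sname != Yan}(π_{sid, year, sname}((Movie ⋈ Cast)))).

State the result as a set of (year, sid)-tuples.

{(1984, 4), (1985, 29), (1985, 4), (1989, 29), (1993, 29), (2021, 4)}

Joining Movie and Cast on sid yields {(17, 4, Mo, 10, 1985), (17, 4, Mo, 24, 1984), (17, 4, Mo, 8, 2021), (20, 4, Vic, 10, 1985), (20, 4, Vic, 24, 1984), (20, 4, Vic, 8, 2021), (30, 36, Yan, 17, 1989), (30, 36, Yan, 18, 1981), (37, 29, Bo, 16, 1993), (37, 29, Bo, 25, 1985), (37, 29, Bo, 25, 1989), (9, 29, Hal, 16, 1993), (9, 29, Hal, 25, 1985), (9, 29, Hal, 25, 1989)}.
Projecting to sid, year, sname: {(29, 1985, Bo), (29, 1985, Hal), (29, 1989, Bo), (29, 1989, Hal), (29, 1993, Bo), (29, 1993, Hal), (36, 1981, Yan), (36, 1989, Yan), (4, 1984, Mo), (4, 1984, Vic), (4, 1985, Mo), (4, 1985, Vic), (4, 2021, Mo), (4, 2021, Vic)}
Selection sname != Yan: {(29, 1985, Bo), (29, 1985, Hal), (29, 1989, Bo), (29, 1989, Hal), (29, 1993, Bo), (29, 1993, Hal), (4, 1984, Mo), (4, 1984, Vic), (4, 1985, Mo), (4, 1985, Vic), (4, 2021, Mo), (4, 2021, Vic)}
Projecting to year, sid (6 duplicate(s) eliminated): {(1984, 4), (1985, 29), (1985, 4), (1989, 29), (1993, 29), (2021, 4)}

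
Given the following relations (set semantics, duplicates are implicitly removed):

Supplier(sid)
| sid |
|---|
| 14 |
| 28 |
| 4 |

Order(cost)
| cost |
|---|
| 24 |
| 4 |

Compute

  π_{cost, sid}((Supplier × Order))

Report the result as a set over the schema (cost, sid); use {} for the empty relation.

Supplier × Order: Cartesian product, 3·2 = 6 tuples over (sid, cost).
π_{cost, sid} gives {(24, 14), (24, 28), (24, 4), (4, 14), (4, 28), (4, 4)}.

{(24, 14), (24, 28), (24, 4), (4, 14), (4, 28), (4, 4)}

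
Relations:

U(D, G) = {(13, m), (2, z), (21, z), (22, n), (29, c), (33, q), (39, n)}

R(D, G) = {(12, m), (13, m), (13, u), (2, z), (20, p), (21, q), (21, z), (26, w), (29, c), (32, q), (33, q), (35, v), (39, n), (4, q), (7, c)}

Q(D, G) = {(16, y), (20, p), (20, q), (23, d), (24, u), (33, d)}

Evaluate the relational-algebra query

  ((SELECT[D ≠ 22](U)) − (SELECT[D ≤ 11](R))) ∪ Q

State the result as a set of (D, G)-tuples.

Apply σ_{D ≠ 22}; surviving tuples: {(13, m), (2, z), (21, z), (29, c), (33, q), (39, n)}
Apply σ_{D ≤ 11}; surviving tuples: {(2, z), (4, q), (7, c)}
Set difference of the two operands is {(13, m), (21, z), (29, c), (33, q), (39, n)}.
Set union of the two operands is {(13, m), (16, y), (20, p), (20, q), (21, z), (23, d), (24, u), (29, c), (33, d), (33, q), (39, n)}.

{(13, m), (16, y), (20, p), (20, q), (21, z), (23, d), (24, u), (29, c), (33, d), (33, q), (39, n)}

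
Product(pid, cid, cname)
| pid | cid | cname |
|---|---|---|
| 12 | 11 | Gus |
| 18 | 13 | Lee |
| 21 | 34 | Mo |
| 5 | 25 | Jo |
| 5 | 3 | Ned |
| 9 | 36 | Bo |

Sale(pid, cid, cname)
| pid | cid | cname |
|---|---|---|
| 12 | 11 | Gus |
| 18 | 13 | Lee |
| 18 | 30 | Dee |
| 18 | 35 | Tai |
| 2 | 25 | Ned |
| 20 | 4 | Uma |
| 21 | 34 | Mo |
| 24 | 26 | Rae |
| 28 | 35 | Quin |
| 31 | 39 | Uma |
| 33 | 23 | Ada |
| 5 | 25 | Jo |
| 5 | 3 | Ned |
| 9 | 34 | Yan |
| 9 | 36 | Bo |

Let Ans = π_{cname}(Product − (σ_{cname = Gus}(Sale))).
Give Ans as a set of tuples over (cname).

σ[cname = Gus]: keep tuples satisfying cname = Gus → {(12, 11, Gus)}
Set difference of the two operands is {(18, 13, Lee), (21, 34, Mo), (5, 25, Jo), (5, 3, Ned), (9, 36, Bo)}.
Projecting to cname: {Bo, Jo, Lee, Mo, Ned}

{Bo, Jo, Lee, Mo, Ned}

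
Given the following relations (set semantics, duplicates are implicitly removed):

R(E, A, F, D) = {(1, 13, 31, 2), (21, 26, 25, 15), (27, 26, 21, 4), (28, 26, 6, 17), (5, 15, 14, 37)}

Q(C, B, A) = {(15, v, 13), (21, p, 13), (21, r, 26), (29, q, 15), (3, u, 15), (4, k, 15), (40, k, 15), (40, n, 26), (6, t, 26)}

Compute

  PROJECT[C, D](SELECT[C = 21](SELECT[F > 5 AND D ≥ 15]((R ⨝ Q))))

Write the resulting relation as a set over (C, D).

R ⋈ Q (natural join on A): {(1, 13, 31, 2, 15, v), (1, 13, 31, 2, 21, p), (21, 26, 25, 15, 21, r), (21, 26, 25, 15, 40, n), (21, 26, 25, 15, 6, t), (27, 26, 21, 4, 21, r), (27, 26, 21, 4, 40, n), (27, 26, 21, 4, 6, t), (28, 26, 6, 17, 21, r), (28, 26, 6, 17, 40, n), (28, 26, 6, 17, 6, t), (5, 15, 14, 37, 29, q), (5, 15, 14, 37, 3, u), (5, 15, 14, 37, 4, k), (5, 15, 14, 37, 40, k)}
σ[F > 5 AND D ≥ 15]: keep tuples satisfying F > 5 AND D ≥ 15 → {(21, 26, 25, 15, 21, r), (21, 26, 25, 15, 40, n), (21, 26, 25, 15, 6, t), (28, 26, 6, 17, 21, r), (28, 26, 6, 17, 40, n), (28, 26, 6, 17, 6, t), (5, 15, 14, 37, 29, q), (5, 15, 14, 37, 3, u), (5, 15, 14, 37, 4, k), (5, 15, 14, 37, 40, k)}
σ[C = 21]: keep tuples satisfying C = 21 → {(21, 26, 25, 15, 21, r), (28, 26, 6, 17, 21, r)}
π[C, D]: project onto (C, D) → {(21, 15), (21, 17)}

{(21, 15), (21, 17)}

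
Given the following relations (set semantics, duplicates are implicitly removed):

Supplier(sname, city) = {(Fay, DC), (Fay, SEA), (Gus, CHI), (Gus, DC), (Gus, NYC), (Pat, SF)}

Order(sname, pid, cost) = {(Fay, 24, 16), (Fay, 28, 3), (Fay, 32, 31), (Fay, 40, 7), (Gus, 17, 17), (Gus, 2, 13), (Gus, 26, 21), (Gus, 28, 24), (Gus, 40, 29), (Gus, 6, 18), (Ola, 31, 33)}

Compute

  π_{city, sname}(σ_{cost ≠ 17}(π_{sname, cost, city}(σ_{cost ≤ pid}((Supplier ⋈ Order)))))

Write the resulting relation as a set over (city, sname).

{(CHI, Gus), (DC, Fay), (DC, Gus), (NYC, Gus), (SEA, Fay)}

Joining Supplier and Order on sname yields {(Fay, DC, 24, 16), (Fay, DC, 28, 3), (Fay, DC, 32, 31), (Fay, DC, 40, 7), (Fay, SEA, 24, 16), (Fay, SEA, 28, 3), (Fay, SEA, 32, 31), (Fay, SEA, 40, 7), (Gus, CHI, 17, 17), (Gus, CHI, 2, 13), (Gus, CHI, 26, 21), (Gus, CHI, 28, 24), (Gus, CHI, 40, 29), (Gus, CHI, 6, 18), (Gus, DC, 17, 17), (Gus, DC, 2, 13), (Gus, DC, 26, 21), (Gus, DC, 28, 24), (Gus, DC, 40, 29), (Gus, DC, 6, 18), (Gus, NYC, 17, 17), (Gus, NYC, 2, 13), (Gus, NYC, 26, 21), (Gus, NYC, 28, 24), (Gus, NYC, 40, 29), (Gus, NYC, 6, 18)}.
σ[cost ≤ pid]: keep tuples satisfying cost ≤ pid → {(Fay, DC, 24, 16), (Fay, DC, 28, 3), (Fay, DC, 32, 31), (Fay, DC, 40, 7), (Fay, SEA, 24, 16), (Fay, SEA, 28, 3), (Fay, SEA, 32, 31), (Fay, SEA, 40, 7), (Gus, CHI, 17, 17), (Gus, CHI, 26, 21), (Gus, CHI, 28, 24), (Gus, CHI, 40, 29), (Gus, DC, 17, 17), (Gus, DC, 26, 21), (Gus, DC, 28, 24), (Gus, DC, 40, 29), (Gus, NYC, 17, 17), (Gus, NYC, 26, 21), (Gus, NYC, 28, 24), (Gus, NYC, 40, 29)}
Projecting to sname, cost, city: {(Fay, 16, DC), (Fay, 16, SEA), (Fay, 3, DC), (Fay, 3, SEA), (Fay, 31, DC), (Fay, 31, SEA), (Fay, 7, DC), (Fay, 7, SEA), (Gus, 17, CHI), (Gus, 17, DC), (Gus, 17, NYC), (Gus, 21, CHI), (Gus, 21, DC), (Gus, 21, NYC), (Gus, 24, CHI), (Gus, 24, DC), (Gus, 24, NYC), (Gus, 29, CHI), (Gus, 29, DC), (Gus, 29, NYC)}
σ[cost ≠ 17]: keep tuples satisfying cost ≠ 17 → {(Fay, 16, DC), (Fay, 16, SEA), (Fay, 3, DC), (Fay, 3, SEA), (Fay, 31, DC), (Fay, 31, SEA), (Fay, 7, DC), (Fay, 7, SEA), (Gus, 21, CHI), (Gus, 21, DC), (Gus, 21, NYC), (Gus, 24, CHI), (Gus, 24, DC), (Gus, 24, NYC), (Gus, 29, CHI), (Gus, 29, DC), (Gus, 29, NYC)}
Projecting to city, sname (12 duplicate(s) eliminated): {(CHI, Gus), (DC, Fay), (DC, Gus), (NYC, Gus), (SEA, Fay)}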